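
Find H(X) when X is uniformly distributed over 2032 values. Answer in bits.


H = log2(n) = log2(2032) = 10.9887

10.9887 bits


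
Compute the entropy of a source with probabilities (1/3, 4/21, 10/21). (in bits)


H = -sum(p_i * log2(p_i)). Terms: -(1/3)*log2(1/3) = 0.528321; -(4/21)*log2(4/21) = 0.455680; -(10/21)*log2(10/21) = 0.509709. H = 0.528321 + 0.455680 + 0.509709 = 1.4937

1.4937 bits


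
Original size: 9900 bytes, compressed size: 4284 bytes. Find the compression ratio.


Ratio = original / compressed = 9900 / 4284 = 2.3109

2.3109


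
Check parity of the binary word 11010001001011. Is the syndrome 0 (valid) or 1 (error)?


Syndrome = XOR of all bits = 1 XOR 1 XOR 0 XOR 1 XOR 0 XOR 0 XOR 0 XOR 1 XOR 0 XOR 0 XOR 1 XOR 0 XOR 1 XOR 1 = 1

1


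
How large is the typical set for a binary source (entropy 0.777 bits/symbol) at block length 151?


log2|A_typical| = nH = 151 * 0.777 = 117.327, so |A_typical| ~ 2^117.327 = 2.084e+35

2.084e+35


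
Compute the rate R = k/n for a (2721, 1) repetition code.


Rate = k/n = 1/2721

1/2721


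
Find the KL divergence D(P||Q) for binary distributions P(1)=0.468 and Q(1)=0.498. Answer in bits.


KL = p*log2(p/q) + (1-p)*log2((1-p)/(1-q)) = 0.468*log2(0.468/0.498) + 0.532*log2(0.532/0.502) = 0.0026

0.0026 bits


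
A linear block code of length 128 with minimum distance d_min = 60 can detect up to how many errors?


Detection capability = d_min - 1 = 60 - 1 = 59

59 errors


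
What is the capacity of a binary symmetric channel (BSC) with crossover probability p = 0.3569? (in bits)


H(p) = -p*log2(p) - (1-p)*log2(1-p) = -0.3569*log2(0.3569) - 0.6431*log2(0.6431) = 0.530499 + 0.409581 = 0.9401. C = 1 - H(p) = 1 - 0.9401 = 0.0599

0.0599 bits


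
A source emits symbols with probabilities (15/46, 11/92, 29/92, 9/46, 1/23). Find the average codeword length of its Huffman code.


Huffman construction (repeatedly merge the two least-probable nodes; each merge adds 1 bit to every symbol beneath it): 1/23 + 11/92 = 15/92; 15/92 + 9/46 = 33/92; 29/92 + 15/46 = 59/92; 33/92 + 59/92 = 1. Resulting codeword lengths (in the order the probabilities were given): (2, 3, 2, 2, 3). L_avg = sum(p_i * l_i) = 15/46*2 + 11/92*3 + 29/92*2 + 9/46*2 + 1/23*3 = 199/92 = 2.163

2.163 bits


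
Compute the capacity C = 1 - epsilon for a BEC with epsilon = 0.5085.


C = 1 - epsilon = 1 - 0.5085 = 0.4915

0.4915 bits


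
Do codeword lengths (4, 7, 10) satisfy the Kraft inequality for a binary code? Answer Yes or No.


Kraft sum = sum(2^(-l_i)) = 0.0713, need <= 1. Result: satisfied (a binary prefix-free code with these lengths exists)

Yes


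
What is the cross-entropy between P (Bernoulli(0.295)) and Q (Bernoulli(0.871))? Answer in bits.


H(P,Q) = -p*log2(q) - (1-p)*log2(1-q). -0.295*log2(0.871) = 0.058780; -0.705*log2(0.129) = 2.082963. H(P,Q) = 0.058780 + 2.082963 = 2.1417

2.1417 bits


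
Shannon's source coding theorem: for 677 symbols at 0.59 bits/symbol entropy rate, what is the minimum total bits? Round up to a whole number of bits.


Minimum bits >= n * H = 677 * 0.59 = 399.43, rounded up to a whole number of bits = 400

400 bits


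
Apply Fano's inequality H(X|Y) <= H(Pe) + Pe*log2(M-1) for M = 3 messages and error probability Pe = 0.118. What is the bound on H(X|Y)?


H(Pe) = -Pe*log2(Pe) - (1-Pe)*log2(1-Pe) = -0.118*log2(0.118) - 0.882*log2(0.882) = 0.363811 + 0.159774 = 0.5236. Pe*log2(M-1) = 0.118*log2(2) = 0.118000. Bound = H(Pe) + Pe*log2(M-1) = 0.363811 + 0.159774 + 0.118000 = 0.6416

0.6416 bits


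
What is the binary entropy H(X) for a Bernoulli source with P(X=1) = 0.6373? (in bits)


H = -p*log2(p) - (1-p)*log2(1-p). -0.6373*log2(0.6373) = 0.414217; -0.3627*log2(0.3627) = 0.530685. H = 0.414217 + 0.530685 = 0.9449

0.9449 bits


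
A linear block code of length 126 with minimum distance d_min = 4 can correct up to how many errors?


Correction capability = floor((d-1)/2) = floor((4-1)/2) = 1

1 errors


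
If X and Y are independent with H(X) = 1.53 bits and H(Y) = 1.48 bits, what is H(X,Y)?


For independent variables, H(X,Y) = H(X) + H(Y) = 1.53 + 1.48 = 3.01

3.01 bits


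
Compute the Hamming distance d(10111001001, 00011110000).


Count differing positions: ^ . ^ . . ^ ^ ^ . . ^ = 6 differences

6


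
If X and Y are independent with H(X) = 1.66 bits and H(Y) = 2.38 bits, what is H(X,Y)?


For independent variables, H(X,Y) = H(X) + H(Y) = 1.66 + 2.38 = 4.04

4.04 bits


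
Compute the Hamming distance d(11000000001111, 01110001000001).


Count differing positions: ^ . ^ ^ . . . ^ . . ^ ^ ^ . = 7 differences

7


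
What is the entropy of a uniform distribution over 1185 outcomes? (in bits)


H = log2(n) = log2(1185) = 10.2107

10.2107 bits


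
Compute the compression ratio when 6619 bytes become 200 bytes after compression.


Ratio = original / compressed = 6619 / 200 = 33.095

33.095


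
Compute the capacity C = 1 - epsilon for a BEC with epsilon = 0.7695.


C = 1 - epsilon = 1 - 0.7695 = 0.2305

0.2305 bits


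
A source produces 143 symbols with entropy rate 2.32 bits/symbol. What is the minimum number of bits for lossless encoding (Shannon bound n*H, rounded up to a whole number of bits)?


Minimum bits >= n * H = 143 * 2.32 = 331.76, rounded up to a whole number of bits = 332

332 bits


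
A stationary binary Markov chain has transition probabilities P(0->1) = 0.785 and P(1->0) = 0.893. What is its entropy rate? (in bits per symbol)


Stationary distribution: pi_0 = p10/(p01+p10) = 0.5322, pi_1 = 0.4678. Entropy rate H' = pi_0*H(p01) + pi_1*H(p10) = 0.5322*0.7509 + 0.4678*0.4908 = 0.6292

0.6292 bits/symbol


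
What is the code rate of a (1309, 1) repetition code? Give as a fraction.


Rate = k/n = 1/1309

1/1309


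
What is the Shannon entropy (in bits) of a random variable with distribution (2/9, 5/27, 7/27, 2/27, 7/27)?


H = -sum(p_i * log2(p_i)). Terms: -(2/9)*log2(2/9) = 0.482206; -(5/27)*log2(5/27) = 0.450548; -(7/27)*log2(7/27) = 0.504916; -(2/27)*log2(2/27) = 0.278140; -(7/27)*log2(7/27) = 0.504916. H = 0.482206 + 0.450548 + 0.504916 + 0.278140 + 0.504916 = 2.2207

2.2207 bits


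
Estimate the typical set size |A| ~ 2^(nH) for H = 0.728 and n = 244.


log2|A_typical| = nH = 244 * 0.728 = 177.632, so |A_typical| ~ 2^177.632 = 2.969e+53

2.969e+53


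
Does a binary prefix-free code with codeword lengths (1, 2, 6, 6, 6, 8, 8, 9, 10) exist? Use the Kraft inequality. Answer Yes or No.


Kraft sum = sum(2^(-l_i)) = 0.8076, need <= 1. Result: satisfied (a binary prefix-free code with these lengths exists)

Yes


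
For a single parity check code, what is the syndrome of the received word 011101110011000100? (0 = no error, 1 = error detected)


Syndrome = XOR of all bits = 0 XOR 1 XOR 1 XOR 1 XOR 0 XOR 1 XOR 1 XOR 1 XOR 0 XOR 0 XOR 1 XOR 1 XOR 0 XOR 0 XOR 0 XOR 1 XOR 0 XOR 0 = 1

1


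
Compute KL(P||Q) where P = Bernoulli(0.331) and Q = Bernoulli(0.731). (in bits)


KL = p*log2(p/q) + (1-p)*log2((1-p)/(1-q)) = 0.331*log2(0.331/0.731) + 0.669*log2(0.669/0.269) = 0.501

0.501 bits


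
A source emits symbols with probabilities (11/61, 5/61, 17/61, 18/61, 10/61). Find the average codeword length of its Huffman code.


Huffman construction (repeatedly merge the two least-probable nodes; each merge adds 1 bit to every symbol beneath it): 5/61 + 10/61 = 15/61; 11/61 + 15/61 = 26/61; 17/61 + 18/61 = 35/61; 26/61 + 35/61 = 1. Resulting codeword lengths (in the order the probabilities were given): (2, 3, 2, 2, 3). L_avg = sum(p_i * l_i) = 11/61*2 + 5/61*3 + 17/61*2 + 18/61*2 + 10/61*3 = 137/61 = 2.2459

2.2459 bits


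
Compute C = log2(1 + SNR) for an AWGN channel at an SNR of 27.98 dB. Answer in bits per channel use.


SNR_linear = 10^(27.98/10) = 628.0584; C = log2(1 + SNR_linear) = log2(1 + 628.0584) = 9.2971

9.2971 bits/channel use


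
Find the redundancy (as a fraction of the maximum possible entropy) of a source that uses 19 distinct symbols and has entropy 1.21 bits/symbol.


H_max = log2(K) = log2(19) = 4.2479 bits/symbol. Redundancy = 1 - H/H_max = 1 - 1.21/4.2479 = 1 - 0.2848 = 0.7152

0.7152


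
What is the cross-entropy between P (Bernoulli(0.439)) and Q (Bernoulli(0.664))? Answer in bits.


H(P,Q) = -p*log2(q) - (1-p)*log2(1-q). -0.439*log2(0.664) = 0.259337; -0.561*log2(0.336) = 0.882715. H(P,Q) = 0.259337 + 0.882715 = 1.1421

1.1421 bits


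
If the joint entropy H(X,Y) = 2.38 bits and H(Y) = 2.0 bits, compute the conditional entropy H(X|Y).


H(X|Y) = H(X,Y) - H(Y) = 2.38 - 2.0 = 0.38

0.38 bits


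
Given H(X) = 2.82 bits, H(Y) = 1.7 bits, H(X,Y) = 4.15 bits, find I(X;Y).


I(X;Y) = H(X) + H(Y) - H(X,Y) = 2.82 + 1.7 - 4.15 = 0.37

0.37 bits


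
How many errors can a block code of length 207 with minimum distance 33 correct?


Correction capability = floor((d-1)/2) = floor((33-1)/2) = 16

16 errors


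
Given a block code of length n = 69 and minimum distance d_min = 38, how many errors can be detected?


Detection capability = d_min - 1 = 38 - 1 = 37

37 errors


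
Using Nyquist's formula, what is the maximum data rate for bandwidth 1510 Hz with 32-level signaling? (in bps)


Rate = 2 * B * log2(M) = 2 * 1510 * 5.0 = 15100.0

15100.0 bps


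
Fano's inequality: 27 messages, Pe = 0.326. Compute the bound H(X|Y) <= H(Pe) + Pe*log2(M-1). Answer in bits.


H(Pe) = -Pe*log2(Pe) - (1-Pe)*log2(1-Pe) = -0.326*log2(0.326) - 0.674*log2(0.674) = 0.527160 + 0.383627 = 0.9108. Pe*log2(M-1) = 0.326*log2(26) = 1.532343. Bound = H(Pe) + Pe*log2(M-1) = 0.527160 + 0.383627 + 1.532343 = 2.4431

2.4431 bits


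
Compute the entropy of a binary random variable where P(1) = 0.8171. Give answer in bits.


H = -p*log2(p) - (1-p)*log2(1-p). -0.8171*log2(0.8171) = 0.238116; -0.1829*log2(0.1829) = 0.448265. H = 0.238116 + 0.448265 = 0.6864

0.6864 bits


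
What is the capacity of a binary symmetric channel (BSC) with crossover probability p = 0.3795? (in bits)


H(p) = -p*log2(p) - (1-p)*log2(1-p) = -0.3795*log2(0.3795) - 0.6205*log2(0.6205) = 0.530476 + 0.427212 = 0.9577. C = 1 - H(p) = 1 - 0.9577 = 0.0423

0.0423 bits


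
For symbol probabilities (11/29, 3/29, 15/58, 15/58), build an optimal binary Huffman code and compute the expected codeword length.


Huffman construction (repeatedly merge the two least-probable nodes; each merge adds 1 bit to every symbol beneath it): 3/29 + 15/58 = 21/58; 15/58 + 21/58 = 18/29; 11/29 + 18/29 = 1. Resulting codeword lengths (in the order the probabilities were given): (1, 3, 3, 2). L_avg = sum(p_i * l_i) = 11/29*1 + 3/29*3 + 15/58*3 + 15/58*2 = 115/58 = 1.9828

1.9828 bits


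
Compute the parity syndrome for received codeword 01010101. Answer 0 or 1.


Syndrome = XOR of all bits = 0 XOR 1 XOR 0 XOR 1 XOR 0 XOR 1 XOR 0 XOR 1 = 0

0


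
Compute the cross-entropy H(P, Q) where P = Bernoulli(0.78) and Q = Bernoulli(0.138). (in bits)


H(P,Q) = -p*log2(q) - (1-p)*log2(1-q). -0.78*log2(0.138) = 2.228663; -0.22*log2(0.862) = 0.047133. H(P,Q) = 2.228663 + 0.047133 = 2.2758

2.2758 bits


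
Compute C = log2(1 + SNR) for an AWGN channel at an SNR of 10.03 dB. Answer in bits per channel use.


SNR_linear = 10^(10.03/10) = 10.0693; C = log2(1 + SNR_linear) = log2(1 + 10.0693) = 3.4685

3.4685 bits/channel use


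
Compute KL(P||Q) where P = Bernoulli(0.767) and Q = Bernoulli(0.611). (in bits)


KL = p*log2(p/q) + (1-p)*log2((1-p)/(1-q)) = 0.767*log2(0.767/0.611) + 0.233*log2(0.233/0.389) = 0.0793

0.0793 bits


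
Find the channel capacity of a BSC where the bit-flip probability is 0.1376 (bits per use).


H(p) = -p*log2(p) - (1-p)*log2(1-p) = -0.1376*log2(0.1376) - 0.8624*log2(0.8624) = 0.393735 + 0.184184 = 0.5779. C = 1 - H(p) = 1 - 0.5779 = 0.4221

0.4221 bits


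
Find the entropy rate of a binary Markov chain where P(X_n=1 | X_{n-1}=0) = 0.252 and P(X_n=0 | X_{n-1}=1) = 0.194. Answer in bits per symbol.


Stationary distribution: pi_0 = p10/(p01+p10) = 0.435, pi_1 = 0.565. Entropy rate H' = pi_0*H(p01) + pi_1*H(p10) = 0.435*0.8144 + 0.565*0.7098 = 0.7553

0.7553 bits/symbol


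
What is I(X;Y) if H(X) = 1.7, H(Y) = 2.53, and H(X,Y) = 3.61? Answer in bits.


I(X;Y) = H(X) + H(Y) - H(X,Y) = 1.7 + 2.53 - 3.61 = 0.62

0.62 bits


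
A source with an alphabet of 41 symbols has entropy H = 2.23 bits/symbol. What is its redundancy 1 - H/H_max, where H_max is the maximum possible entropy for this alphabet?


H_max = log2(K) = log2(41) = 5.3576 bits/symbol. Redundancy = 1 - H/H_max = 1 - 2.23/5.3576 = 1 - 0.4162 = 0.5838

0.5838


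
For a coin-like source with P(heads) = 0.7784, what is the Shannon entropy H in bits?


H = -p*log2(p) - (1-p)*log2(1-p). -0.7784*log2(0.7784) = 0.281327; -0.2216*log2(0.2216) = 0.481752. H = 0.281327 + 0.481752 = 0.7631

0.7631 bits


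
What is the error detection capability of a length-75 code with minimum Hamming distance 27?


Detection capability = d_min - 1 = 27 - 1 = 26

26 errors


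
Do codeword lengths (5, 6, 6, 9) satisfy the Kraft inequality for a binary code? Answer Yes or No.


Kraft sum = sum(2^(-l_i)) = 0.0645, need <= 1. Result: satisfied (a binary prefix-free code with these lengths exists)

Yes


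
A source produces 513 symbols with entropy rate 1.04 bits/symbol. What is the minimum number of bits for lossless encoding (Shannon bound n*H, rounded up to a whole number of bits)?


Minimum bits >= n * H = 513 * 1.04 = 533.52, rounded up to a whole number of bits = 534

534 bits


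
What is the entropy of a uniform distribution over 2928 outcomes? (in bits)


H = log2(n) = log2(2928) = 11.5157

11.5157 bits


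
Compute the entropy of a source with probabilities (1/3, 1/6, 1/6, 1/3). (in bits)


H = -sum(p_i * log2(p_i)). Terms: -(1/3)*log2(1/3) = 0.528321; -(1/6)*log2(1/6) = 0.430827; -(1/6)*log2(1/6) = 0.430827; -(1/3)*log2(1/3) = 0.528321. H = 0.528321 + 0.430827 + 0.430827 + 0.528321 = 1.9183

1.9183 bits


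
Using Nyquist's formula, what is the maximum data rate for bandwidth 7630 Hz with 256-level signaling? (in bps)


Rate = 2 * B * log2(M) = 2 * 7630 * 8.0 = 122080.0

122080.0 bps


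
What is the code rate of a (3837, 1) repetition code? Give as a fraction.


Rate = k/n = 1/3837

1/3837


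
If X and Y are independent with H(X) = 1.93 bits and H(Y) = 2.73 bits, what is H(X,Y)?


For independent variables, H(X,Y) = H(X) + H(Y) = 1.93 + 2.73 = 4.66

4.66 bits


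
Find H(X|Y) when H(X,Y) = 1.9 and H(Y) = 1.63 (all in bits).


H(X|Y) = H(X,Y) - H(Y) = 1.9 - 1.63 = 0.27

0.27 bits


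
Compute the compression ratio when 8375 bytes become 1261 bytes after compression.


Ratio = original / compressed = 8375 / 1261 = 6.6416

6.6416


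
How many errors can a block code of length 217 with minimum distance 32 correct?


Correction capability = floor((d-1)/2) = floor((32-1)/2) = 15

15 errors


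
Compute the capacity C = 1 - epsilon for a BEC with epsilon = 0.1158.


C = 1 - epsilon = 1 - 0.1158 = 0.8842

0.8842 bits


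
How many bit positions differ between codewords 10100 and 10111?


Count differing positions: . . . ^ ^ = 2 differences

2


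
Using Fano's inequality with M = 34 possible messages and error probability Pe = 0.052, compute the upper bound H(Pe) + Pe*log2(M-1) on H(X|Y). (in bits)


H(Pe) = -Pe*log2(Pe) - (1-Pe)*log2(1-Pe) = -0.052*log2(0.052) - 0.948*log2(0.948) = 0.221798 + 0.073035 = 0.2948. Pe*log2(M-1) = 0.052*log2(33) = 0.262308. Bound = H(Pe) + Pe*log2(M-1) = 0.221798 + 0.073035 + 0.262308 = 0.5571

0.5571 bits


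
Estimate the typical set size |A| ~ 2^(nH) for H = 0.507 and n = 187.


log2|A_typical| = nH = 187 * 0.507 = 94.809, so |A_typical| ~ 2^94.809 = 3.470e+28

3.470e+28


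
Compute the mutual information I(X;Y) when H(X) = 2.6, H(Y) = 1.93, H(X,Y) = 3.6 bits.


I(X;Y) = H(X) + H(Y) - H(X,Y) = 2.6 + 1.93 - 3.6 = 0.93

0.93 bits


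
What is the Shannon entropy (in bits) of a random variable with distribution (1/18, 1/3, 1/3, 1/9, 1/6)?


H = -sum(p_i * log2(p_i)). Terms: -(1/18)*log2(1/18) = 0.231663; -(1/3)*log2(1/3) = 0.528321; -(1/3)*log2(1/3) = 0.528321; -(1/9)*log2(1/9) = 0.352214; -(1/6)*log2(1/6) = 0.430827. H = 0.231663 + 0.528321 + 0.528321 + 0.352214 + 0.430827 = 2.0713

2.0713 bits


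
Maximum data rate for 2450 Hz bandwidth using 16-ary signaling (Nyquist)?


Rate = 2 * B * log2(M) = 2 * 2450 * 4.0 = 19600.0

19600.0 bps


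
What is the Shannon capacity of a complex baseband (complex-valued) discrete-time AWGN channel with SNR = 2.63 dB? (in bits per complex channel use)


SNR_linear = 10^(2.63/10) = 1.8323; C = log2(1 + SNR_linear) = log2(1 + 1.8323) = 1.502

1.502 bits/channel use


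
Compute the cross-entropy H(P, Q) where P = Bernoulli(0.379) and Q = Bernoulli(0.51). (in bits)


H(P,Q) = -p*log2(q) - (1-p)*log2(1-q). -0.379*log2(0.51) = 0.368172; -0.621*log2(0.49) = 0.639100. H(P,Q) = 0.368172 + 0.639100 = 1.0073

1.0073 bits


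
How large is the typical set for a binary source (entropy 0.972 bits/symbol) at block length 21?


log2|A_typical| = nH = 21 * 0.972 = 20.412, so |A_typical| ~ 2^20.412 = 1.395e+06

1.395e+06


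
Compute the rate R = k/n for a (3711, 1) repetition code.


Rate = k/n = 1/3711

1/3711


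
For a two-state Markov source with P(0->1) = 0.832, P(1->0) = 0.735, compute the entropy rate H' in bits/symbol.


Stationary distribution: pi_0 = p10/(p01+p10) = 0.469, pi_1 = 0.531. Entropy rate H' = pi_0*H(p01) + pi_1*H(p10) = 0.469*0.6531 + 0.531*0.8342 = 0.7493

0.7493 bits/symbol


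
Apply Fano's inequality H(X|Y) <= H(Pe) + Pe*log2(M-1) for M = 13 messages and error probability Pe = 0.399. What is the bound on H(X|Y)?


H(Pe) = -Pe*log2(Pe) - (1-Pe)*log2(1-Pe) = -0.399*log2(0.399) - 0.601*log2(0.601) = 0.528890 + 0.441472 = 0.9704. Pe*log2(M-1) = 0.399*log2(12) = 1.430400. Bound = H(Pe) + Pe*log2(M-1) = 0.528890 + 0.441472 + 1.430400 = 2.4008

2.4008 bits


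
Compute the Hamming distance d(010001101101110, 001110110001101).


Count differing positions: . ^ ^ ^ ^ ^ . ^ ^ ^ . . . ^ ^ = 10 differences

10


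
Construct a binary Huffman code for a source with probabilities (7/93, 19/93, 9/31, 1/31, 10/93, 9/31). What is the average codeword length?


Huffman construction (repeatedly merge the two least-probable nodes; each merge adds 1 bit to every symbol beneath it): 1/31 + 7/93 = 10/93; 10/93 + 10/93 = 20/93; 19/93 + 20/93 = 13/31; 9/31 + 9/31 = 18/31; 13/31 + 18/31 = 1. Resulting codeword lengths (in the order the probabilities were given): (4, 2, 2, 4, 3, 2). L_avg = sum(p_i * l_i) = 7/93*4 + 19/93*2 + 9/31*2 + 1/31*4 + 10/93*3 + 9/31*2 = 72/31 = 2.3226

2.3226 bits


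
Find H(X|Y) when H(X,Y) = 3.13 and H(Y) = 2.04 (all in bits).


H(X|Y) = H(X,Y) - H(Y) = 3.13 - 2.04 = 1.09

1.09 bits


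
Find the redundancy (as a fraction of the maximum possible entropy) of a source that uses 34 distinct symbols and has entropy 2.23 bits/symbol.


H_max = log2(K) = log2(34) = 5.0875 bits/symbol. Redundancy = 1 - H/H_max = 1 - 2.23/5.0875 = 1 - 0.4383 = 0.5617

0.5617


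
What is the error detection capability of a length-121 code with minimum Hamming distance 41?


Detection capability = d_min - 1 = 41 - 1 = 40

40 errors


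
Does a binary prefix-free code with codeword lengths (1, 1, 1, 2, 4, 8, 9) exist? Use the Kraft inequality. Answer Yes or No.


Kraft sum = sum(2^(-l_i)) = 1.8184, need <= 1. Result: violated (a binary prefix-free code with these lengths cannot exist)

No


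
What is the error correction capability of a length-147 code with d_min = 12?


Correction capability = floor((d-1)/2) = floor((12-1)/2) = 5

5 errors


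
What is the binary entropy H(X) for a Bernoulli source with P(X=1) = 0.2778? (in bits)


H = -p*log2(p) - (1-p)*log2(1-p). -0.2778*log2(0.2778) = 0.513341; -0.7222*log2(0.7222) = 0.339094. H = 0.513341 + 0.339094 = 0.8524

0.8524 bits


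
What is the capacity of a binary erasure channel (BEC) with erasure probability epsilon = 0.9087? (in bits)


C = 1 - epsilon = 1 - 0.9087 = 0.0913

0.0913 bits


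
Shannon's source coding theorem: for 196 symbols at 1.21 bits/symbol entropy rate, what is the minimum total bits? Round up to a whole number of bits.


Minimum bits >= n * H = 196 * 1.21 = 237.16, rounded up to a whole number of bits = 238

238 bits


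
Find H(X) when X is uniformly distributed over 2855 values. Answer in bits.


H = log2(n) = log2(2855) = 11.4793

11.4793 bits


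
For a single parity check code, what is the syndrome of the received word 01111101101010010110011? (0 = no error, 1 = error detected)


Syndrome = XOR of all bits = 0 XOR 1 XOR 1 XOR 1 XOR 1 XOR 1 XOR 0 XOR 1 XOR 1 XOR 0 XOR 1 XOR 0 XOR 1 XOR 0 XOR 0 XOR 1 XOR 0 XOR 1 XOR 1 XOR 0 XOR 0 XOR 1 XOR 1 = 0

0


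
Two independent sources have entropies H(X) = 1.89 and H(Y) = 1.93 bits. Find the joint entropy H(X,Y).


For independent variables, H(X,Y) = H(X) + H(Y) = 1.89 + 1.93 = 3.82

3.82 bits


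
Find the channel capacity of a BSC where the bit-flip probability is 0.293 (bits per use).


H(p) = -p*log2(p) - (1-p)*log2(1-p) = -0.293*log2(0.293) - 0.707*log2(0.707) = 0.518911 + 0.353654 = 0.8726. C = 1 - H(p) = 1 - 0.8726 = 0.1274

0.1274 bits


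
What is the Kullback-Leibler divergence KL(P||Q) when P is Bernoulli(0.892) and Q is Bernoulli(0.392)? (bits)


KL = p*log2(p/q) + (1-p)*log2((1-p)/(1-q)) = 0.892*log2(0.892/0.392) + 0.108*log2(0.108/0.608) = 0.7888

0.7888 bits


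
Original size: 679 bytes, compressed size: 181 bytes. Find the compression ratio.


Ratio = original / compressed = 679 / 181 = 3.7514

3.7514


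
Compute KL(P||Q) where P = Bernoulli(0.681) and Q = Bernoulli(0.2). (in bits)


KL = p*log2(p/q) + (1-p)*log2((1-p)/(1-q)) = 0.681*log2(0.681/0.2) + 0.319*log2(0.319/0.8) = 0.7806

0.7806 bits


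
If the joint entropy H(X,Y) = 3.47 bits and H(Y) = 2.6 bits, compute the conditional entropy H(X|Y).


H(X|Y) = H(X,Y) - H(Y) = 3.47 - 2.6 = 0.87

0.87 bits


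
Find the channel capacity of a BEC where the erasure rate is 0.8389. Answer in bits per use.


C = 1 - epsilon = 1 - 0.8389 = 0.1611

0.1611 bits


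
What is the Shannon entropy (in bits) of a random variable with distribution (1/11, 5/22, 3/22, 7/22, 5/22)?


H = -sum(p_i * log2(p_i)). Terms: -(1/11)*log2(1/11) = 0.314494; -(5/22)*log2(5/22) = 0.485796; -(3/22)*log2(3/22) = 0.391973; -(7/22)*log2(7/22) = 0.525661; -(5/22)*log2(5/22) = 0.485796. H = 0.314494 + 0.485796 + 0.391973 + 0.525661 + 0.485796 = 2.2037

2.2037 bits


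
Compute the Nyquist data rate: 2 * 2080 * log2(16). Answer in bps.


Rate = 2 * B * log2(M) = 2 * 2080 * 4.0 = 16640.0

16640.0 bps


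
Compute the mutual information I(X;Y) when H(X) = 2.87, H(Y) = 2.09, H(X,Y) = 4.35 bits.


I(X;Y) = H(X) + H(Y) - H(X,Y) = 2.87 + 2.09 - 4.35 = 0.61

0.61 bits


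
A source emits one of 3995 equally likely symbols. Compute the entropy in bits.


H = log2(n) = log2(3995) = 11.964

11.964 bits


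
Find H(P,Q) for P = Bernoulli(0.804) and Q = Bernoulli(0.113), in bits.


H(P,Q) = -p*log2(q) - (1-p)*log2(1-q). -0.804*log2(0.113) = 2.529067; -0.196*log2(0.887) = 0.033907. H(P,Q) = 2.529067 + 0.033907 = 2.563

2.563 bits


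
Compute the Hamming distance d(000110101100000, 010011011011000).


Count differing positions: . ^ . ^ . ^ ^ ^ . ^ ^ ^ . . . = 8 differences

8


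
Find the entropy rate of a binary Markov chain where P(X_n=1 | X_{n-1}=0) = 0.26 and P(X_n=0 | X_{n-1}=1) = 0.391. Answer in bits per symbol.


Stationary distribution: pi_0 = p10/(p01+p10) = 0.6006, pi_1 = 0.3994. Entropy rate H' = pi_0*H(p01) + pi_1*H(p10) = 0.6006*0.8267 + 0.3994*0.9654 = 0.8821

0.8821 bits/symbol


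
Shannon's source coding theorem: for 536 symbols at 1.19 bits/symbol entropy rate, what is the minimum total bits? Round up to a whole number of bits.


Minimum bits >= n * H = 536 * 1.19 = 637.84, rounded up to a whole number of bits = 638

638 bits


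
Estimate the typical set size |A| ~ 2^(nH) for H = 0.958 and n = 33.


log2|A_typical| = nH = 33 * 0.958 = 31.614, so |A_typical| ~ 2^31.614 = 3.287e+09

3.287e+09


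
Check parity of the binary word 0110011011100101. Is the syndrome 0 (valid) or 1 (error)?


Syndrome = XOR of all bits = 0 XOR 1 XOR 1 XOR 0 XOR 0 XOR 1 XOR 1 XOR 0 XOR 1 XOR 1 XOR 1 XOR 0 XOR 0 XOR 1 XOR 0 XOR 1 = 1

1


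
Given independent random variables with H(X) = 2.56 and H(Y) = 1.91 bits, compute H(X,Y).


For independent variables, H(X,Y) = H(X) + H(Y) = 2.56 + 1.91 = 4.47

4.47 bits


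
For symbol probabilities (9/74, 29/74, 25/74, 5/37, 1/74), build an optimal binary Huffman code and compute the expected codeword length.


Huffman construction (repeatedly merge the two least-probable nodes; each merge adds 1 bit to every symbol beneath it): 1/74 + 9/74 = 5/37; 5/37 + 5/37 = 10/37; 10/37 + 25/74 = 45/74; 29/74 + 45/74 = 1. Resulting codeword lengths (in the order the probabilities were given): (4, 1, 2, 3, 4). L_avg = sum(p_i * l_i) = 9/74*4 + 29/74*1 + 25/74*2 + 5/37*3 + 1/74*4 = 149/74 = 2.0135

2.0135 bits


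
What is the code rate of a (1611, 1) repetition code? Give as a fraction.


Rate = k/n = 1/1611

1/1611


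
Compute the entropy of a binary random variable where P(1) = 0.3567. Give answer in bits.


H = -p*log2(p) - (1-p)*log2(1-p). -0.3567*log2(0.3567) = 0.530490; -0.6433*log2(0.6433) = 0.409420. H = 0.530490 + 0.409420 = 0.9399

0.9399 bits


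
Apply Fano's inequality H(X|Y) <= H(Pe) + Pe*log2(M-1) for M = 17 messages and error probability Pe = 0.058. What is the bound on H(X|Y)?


H(Pe) = -Pe*log2(Pe) - (1-Pe)*log2(1-Pe) = -0.058*log2(0.058) - 0.942*log2(0.942) = 0.238253 + 0.081201 = 0.3195. Pe*log2(M-1) = 0.058*log2(16) = 0.232000. Bound = H(Pe) + Pe*log2(M-1) = 0.238253 + 0.081201 + 0.232000 = 0.5515

0.5515 bits


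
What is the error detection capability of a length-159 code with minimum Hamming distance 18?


Detection capability = d_min - 1 = 18 - 1 = 17

17 errors


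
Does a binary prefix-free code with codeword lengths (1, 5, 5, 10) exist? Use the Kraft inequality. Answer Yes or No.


Kraft sum = sum(2^(-l_i)) = 0.5635, need <= 1. Result: satisfied (a binary prefix-free code with these lengths exists)

Yes


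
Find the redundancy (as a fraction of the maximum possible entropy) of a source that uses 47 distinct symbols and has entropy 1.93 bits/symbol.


H_max = log2(K) = log2(47) = 5.5546 bits/symbol. Redundancy = 1 - H/H_max = 1 - 1.93/5.5546 = 1 - 0.3475 = 0.6525

0.6525


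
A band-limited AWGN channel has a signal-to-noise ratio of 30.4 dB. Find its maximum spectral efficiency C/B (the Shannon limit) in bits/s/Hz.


SNR_linear = 10^(30.4/10) = 1096.4782; C/B = log2(1 + SNR_linear) = log2(1 + 1096.4782) = 10.1

10.1 bits/s/Hz


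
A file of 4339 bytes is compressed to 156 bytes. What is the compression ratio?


Ratio = original / compressed = 4339 / 156 = 27.8141

27.8141


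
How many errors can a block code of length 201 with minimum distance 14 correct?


Correction capability = floor((d-1)/2) = floor((14-1)/2) = 6

6 errors


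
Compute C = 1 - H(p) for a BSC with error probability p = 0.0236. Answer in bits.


H(p) = -p*log2(p) - (1-p)*log2(1-p) = -0.0236*log2(0.0236) - 0.9764*log2(0.9764) = 0.127560 + 0.033643 = 0.1612. C = 1 - H(p) = 1 - 0.1612 = 0.8388

0.8388 bits


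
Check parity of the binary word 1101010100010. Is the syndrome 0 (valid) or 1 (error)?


Syndrome = XOR of all bits = 1 XOR 1 XOR 0 XOR 1 XOR 0 XOR 1 XOR 0 XOR 1 XOR 0 XOR 0 XOR 0 XOR 1 XOR 0 = 0

0


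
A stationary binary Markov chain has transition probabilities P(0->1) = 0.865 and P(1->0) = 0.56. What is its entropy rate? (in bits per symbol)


Stationary distribution: pi_0 = p10/(p01+p10) = 0.393, pi_1 = 0.607. Entropy rate H' = pi_0*H(p01) + pi_1*H(p10) = 0.393*0.571 + 0.607*0.9896 = 0.8251

0.8251 bits/symbol


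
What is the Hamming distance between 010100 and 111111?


Count differing positions: ^ . ^ . ^ ^ = 4 differences

4


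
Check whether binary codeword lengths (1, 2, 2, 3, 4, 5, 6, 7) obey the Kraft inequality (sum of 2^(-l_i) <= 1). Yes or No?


Kraft sum = sum(2^(-l_i)) = 1.2422, need <= 1. Result: violated (a binary prefix-free code with these lengths cannot exist)

No


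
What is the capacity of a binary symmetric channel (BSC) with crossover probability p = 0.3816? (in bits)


H(p) = -p*log2(p) - (1-p)*log2(1-p) = -0.3816*log2(0.3816) - 0.6184*log2(0.6184) = 0.530373 + 0.428791 = 0.9592. C = 1 - H(p) = 1 - 0.9592 = 0.0408

0.0408 bits


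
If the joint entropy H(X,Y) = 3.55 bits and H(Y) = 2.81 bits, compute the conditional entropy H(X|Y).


H(X|Y) = H(X,Y) - H(Y) = 3.55 - 2.81 = 0.74

0.74 bits


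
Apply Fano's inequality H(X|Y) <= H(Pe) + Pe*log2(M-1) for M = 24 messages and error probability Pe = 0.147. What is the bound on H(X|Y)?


H(Pe) = -Pe*log2(Pe) - (1-Pe)*log2(1-Pe) = -0.147*log2(0.147) - 0.853*log2(0.853) = 0.406618 + 0.195663 = 0.6023. Pe*log2(M-1) = 0.147*log2(23) = 0.664964. Bound = H(Pe) + Pe*log2(M-1) = 0.406618 + 0.195663 + 0.664964 = 1.2672

1.2672 bits


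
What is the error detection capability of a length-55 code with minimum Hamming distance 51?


Detection capability = d_min - 1 = 51 - 1 = 50

50 errors


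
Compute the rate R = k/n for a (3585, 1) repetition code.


Rate = k/n = 1/3585

1/3585


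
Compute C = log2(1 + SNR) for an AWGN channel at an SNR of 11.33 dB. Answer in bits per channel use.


SNR_linear = 10^(11.33/10) = 13.5831; C = log2(1 + SNR_linear) = log2(1 + 13.5831) = 3.8662

3.8662 bits/channel use


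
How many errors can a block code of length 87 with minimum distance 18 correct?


Correction capability = floor((d-1)/2) = floor((18-1)/2) = 8

8 errors


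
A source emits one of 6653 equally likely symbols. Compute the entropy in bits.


H = log2(n) = log2(6653) = 12.6998

12.6998 bits


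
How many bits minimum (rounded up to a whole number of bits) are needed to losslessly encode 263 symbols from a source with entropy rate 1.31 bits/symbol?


Minimum bits >= n * H = 263 * 1.31 = 344.53, rounded up to a whole number of bits = 345

345 bits


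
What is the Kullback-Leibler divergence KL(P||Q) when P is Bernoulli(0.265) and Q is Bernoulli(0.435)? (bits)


KL = p*log2(p/q) + (1-p)*log2((1-p)/(1-q)) = 0.265*log2(0.265/0.435) + 0.735*log2(0.735/0.565) = 0.0894

0.0894 bits


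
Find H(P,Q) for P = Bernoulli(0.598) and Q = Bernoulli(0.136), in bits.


H(P,Q) = -p*log2(q) - (1-p)*log2(1-q). -0.598*log2(0.136) = 1.721236; -0.402*log2(0.864) = 0.084781. H(P,Q) = 1.721236 + 0.084781 = 1.806

1.806 bits


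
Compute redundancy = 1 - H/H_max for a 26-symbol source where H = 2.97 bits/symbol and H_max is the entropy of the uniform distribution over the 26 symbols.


H_max = log2(K) = log2(26) = 4.7004 bits/symbol. Redundancy = 1 - H/H_max = 1 - 2.97/4.7004 = 1 - 0.6319 = 0.3681

0.3681


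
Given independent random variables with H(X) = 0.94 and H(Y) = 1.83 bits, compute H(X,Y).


For independent variables, H(X,Y) = H(X) + H(Y) = 0.94 + 1.83 = 2.77

2.77 bits


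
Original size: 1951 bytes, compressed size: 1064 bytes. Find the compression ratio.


Ratio = original / compressed = 1951 / 1064 = 1.8336

1.8336


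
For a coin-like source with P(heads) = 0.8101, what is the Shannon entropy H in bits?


H = -p*log2(p) - (1-p)*log2(1-p). -0.8101*log2(0.8101) = 0.246131; -0.1899*log2(0.1899) = 0.455131. H = 0.246131 + 0.455131 = 0.7013

0.7013 bits


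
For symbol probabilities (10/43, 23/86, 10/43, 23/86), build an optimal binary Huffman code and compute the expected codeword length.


Huffman construction (repeatedly merge the two least-probable nodes; each merge adds 1 bit to every symbol beneath it): 10/43 + 10/43 = 20/43; 23/86 + 23/86 = 23/43; 20/43 + 23/43 = 1. Resulting codeword lengths (in the order the probabilities were given): (2, 2, 2, 2). L_avg = sum(p_i * l_i) = 10/43*2 + 23/86*2 + 10/43*2 + 23/86*2 = 2

2.0 bits


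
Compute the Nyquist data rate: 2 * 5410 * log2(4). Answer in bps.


Rate = 2 * B * log2(M) = 2 * 5410 * 2.0 = 21640.0

21640.0 bps


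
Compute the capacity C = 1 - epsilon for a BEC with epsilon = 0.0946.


C = 1 - epsilon = 1 - 0.0946 = 0.9054

0.9054 bits


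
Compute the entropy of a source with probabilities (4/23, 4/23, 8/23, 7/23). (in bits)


H = -sum(p_i * log2(p_i)). Terms: -(4/23)*log2(4/23) = 0.438880; -(4/23)*log2(4/23) = 0.438880; -(8/23)*log2(8/23) = 0.529935; -(7/23)*log2(7/23) = 0.522324. H = 0.438880 + 0.438880 + 0.529935 + 0.522324 = 1.93

1.93 bits


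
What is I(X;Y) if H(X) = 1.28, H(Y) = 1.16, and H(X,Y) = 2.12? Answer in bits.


I(X;Y) = H(X) + H(Y) - H(X,Y) = 1.28 + 1.16 - 2.12 = 0.32

0.32 bits


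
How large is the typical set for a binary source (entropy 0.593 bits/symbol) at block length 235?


log2|A_typical| = nH = 235 * 0.593 = 139.355, so |A_typical| ~ 2^139.355 = 8.913e+41

8.913e+41


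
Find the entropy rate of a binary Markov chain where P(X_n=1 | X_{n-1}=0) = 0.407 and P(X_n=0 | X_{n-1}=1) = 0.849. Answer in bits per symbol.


Stationary distribution: pi_0 = p10/(p01+p10) = 0.676, pi_1 = 0.324. Entropy rate H' = pi_0*H(p01) + pi_1*H(p10) = 0.676*0.9749 + 0.324*0.6123 = 0.8574

0.8574 bits/symbol


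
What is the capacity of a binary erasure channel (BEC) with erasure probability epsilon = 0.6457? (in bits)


C = 1 - epsilon = 1 - 0.6457 = 0.3543

0.3543 bits


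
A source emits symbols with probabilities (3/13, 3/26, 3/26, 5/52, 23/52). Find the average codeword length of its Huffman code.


Huffman construction (repeatedly merge the two least-probable nodes; each merge adds 1 bit to every symbol beneath it): 5/52 + 3/26 = 11/52; 3/26 + 11/52 = 17/52; 3/13 + 17/52 = 29/52; 23/52 + 29/52 = 1. Resulting codeword lengths (in the order the probabilities were given): (2, 4, 3, 4, 1). L_avg = sum(p_i * l_i) = 3/13*2 + 3/26*4 + 3/26*3 + 5/52*4 + 23/52*1 = 109/52 = 2.0962

2.0962 bits


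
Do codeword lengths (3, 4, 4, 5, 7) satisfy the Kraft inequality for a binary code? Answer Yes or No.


Kraft sum = sum(2^(-l_i)) = 0.2891, need <= 1. Result: satisfied (a binary prefix-free code with these lengths exists)

Yes


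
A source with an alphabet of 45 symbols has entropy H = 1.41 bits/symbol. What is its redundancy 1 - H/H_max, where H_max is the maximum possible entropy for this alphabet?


H_max = log2(K) = log2(45) = 5.4919 bits/symbol. Redundancy = 1 - H/H_max = 1 - 1.41/5.4919 = 1 - 0.2567 = 0.7433

0.7433


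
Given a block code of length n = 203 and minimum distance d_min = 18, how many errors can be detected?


Detection capability = d_min - 1 = 18 - 1 = 17

17 errors


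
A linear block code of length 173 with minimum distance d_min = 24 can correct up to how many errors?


Correction capability = floor((d-1)/2) = floor((24-1)/2) = 11

11 errors


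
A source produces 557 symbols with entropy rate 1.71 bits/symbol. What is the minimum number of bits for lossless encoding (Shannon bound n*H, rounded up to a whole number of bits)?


Minimum bits >= n * H = 557 * 1.71 = 952.47, rounded up to a whole number of bits = 953

953 bits


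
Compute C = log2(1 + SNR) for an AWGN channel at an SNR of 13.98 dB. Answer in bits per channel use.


SNR_linear = 10^(13.98/10) = 25.0035; C = log2(1 + SNR_linear) = log2(1 + 25.0035) = 4.7006

4.7006 bits/channel use


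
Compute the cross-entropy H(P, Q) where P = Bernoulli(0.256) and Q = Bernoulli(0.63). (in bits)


H(P,Q) = -p*log2(q) - (1-p)*log2(1-q). -0.256*log2(0.63) = 0.170644; -0.744*log2(0.37) = 1.067196. H(P,Q) = 0.170644 + 1.067196 = 1.2378

1.2378 bits


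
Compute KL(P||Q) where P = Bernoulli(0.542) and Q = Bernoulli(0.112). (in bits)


KL = p*log2(p/q) + (1-p)*log2((1-p)/(1-q)) = 0.542*log2(0.542/0.112) + 0.458*log2(0.458/0.888) = 0.7955

0.7955 bits


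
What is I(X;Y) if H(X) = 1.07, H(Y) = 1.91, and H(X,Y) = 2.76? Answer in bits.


I(X;Y) = H(X) + H(Y) - H(X,Y) = 1.07 + 1.91 - 2.76 = 0.22

0.22 bits


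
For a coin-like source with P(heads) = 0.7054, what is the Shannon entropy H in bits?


H = -p*log2(p) - (1-p)*log2(1-p). -0.7054*log2(0.7054) = 0.355159; -0.2946*log2(0.2946) = 0.519430. H = 0.355159 + 0.519430 = 0.8746

0.8746 bits


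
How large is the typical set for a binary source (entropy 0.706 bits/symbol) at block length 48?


log2|A_typical| = nH = 48 * 0.706 = 33.888, so |A_typical| ~ 2^33.888 = 1.590e+10

1.590e+10


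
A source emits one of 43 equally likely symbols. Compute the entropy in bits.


H = log2(n) = log2(43) = 5.4263

5.4263 bits


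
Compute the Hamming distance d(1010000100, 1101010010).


Count differing positions: . ^ ^ ^ . ^ . ^ ^ . = 6 differences

6


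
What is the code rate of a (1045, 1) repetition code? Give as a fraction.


Rate = k/n = 1/1045

1/1045


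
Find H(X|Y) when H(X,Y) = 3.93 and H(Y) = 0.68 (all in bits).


H(X|Y) = H(X,Y) - H(Y) = 3.93 - 0.68 = 3.25

3.25 bits


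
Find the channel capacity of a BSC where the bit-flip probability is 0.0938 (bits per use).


H(p) = -p*log2(p) - (1-p)*log2(1-p) = -0.0938*log2(0.0938) - 0.9062*log2(0.9062) = 0.320258 + 0.128770 = 0.449. C = 1 - H(p) = 1 - 0.449 = 0.551

0.551 bits


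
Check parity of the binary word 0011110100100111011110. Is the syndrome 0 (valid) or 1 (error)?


Syndrome = XOR of all bits = 0 XOR 0 XOR 1 XOR 1 XOR 1 XOR 1 XOR 0 XOR 1 XOR 0 XOR 0 XOR 1 XOR 0 XOR 0 XOR 1 XOR 1 XOR 1 XOR 0 XOR 1 XOR 1 XOR 1 XOR 1 XOR 0 = 1

1


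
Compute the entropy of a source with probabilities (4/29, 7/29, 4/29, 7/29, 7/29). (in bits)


H = -sum(p_i * log2(p_i)). Terms: -(4/29)*log2(4/29) = 0.394204; -(7/29)*log2(7/29) = 0.494979; -(4/29)*log2(4/29) = 0.394204; -(7/29)*log2(7/29) = 0.494979; -(7/29)*log2(7/29) = 0.494979. H = 0.394204 + 0.494979 + 0.394204 + 0.494979 + 0.494979 = 2.2733

2.2733 bits


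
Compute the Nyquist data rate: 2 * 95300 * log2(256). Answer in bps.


Rate = 2 * B * log2(M) = 2 * 95300 * 8.0 = 1524800.0

1524800.0 bps


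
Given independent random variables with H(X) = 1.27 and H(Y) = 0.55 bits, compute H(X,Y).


For independent variables, H(X,Y) = H(X) + H(Y) = 1.27 + 0.55 = 1.82

1.82 bits


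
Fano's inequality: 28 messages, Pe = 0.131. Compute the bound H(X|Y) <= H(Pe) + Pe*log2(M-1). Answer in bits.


H(Pe) = -Pe*log2(Pe) - (1-Pe)*log2(1-Pe) = -0.131*log2(0.131) - 0.869*log2(0.869) = 0.384139 + 0.176035 = 0.5602. Pe*log2(M-1) = 0.131*log2(27) = 0.622890. Bound = H(Pe) + Pe*log2(M-1) = 0.384139 + 0.176035 + 0.622890 = 1.1831

1.1831 bits


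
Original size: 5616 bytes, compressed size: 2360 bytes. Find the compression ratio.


Ratio = original / compressed = 5616 / 2360 = 2.3797

2.3797


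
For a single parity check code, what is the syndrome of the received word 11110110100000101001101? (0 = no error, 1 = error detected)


Syndrome = XOR of all bits = 1 XOR 1 XOR 1 XOR 1 XOR 0 XOR 1 XOR 1 XOR 0 XOR 1 XOR 0 XOR 0 XOR 0 XOR 0 XOR 0 XOR 1 XOR 0 XOR 1 XOR 0 XOR 0 XOR 1 XOR 1 XOR 0 XOR 1 = 0

0


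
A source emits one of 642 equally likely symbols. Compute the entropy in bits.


H = log2(n) = log2(642) = 9.3264

9.3264 bits


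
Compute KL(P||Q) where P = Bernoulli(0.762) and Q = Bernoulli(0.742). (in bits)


KL = p*log2(p/q) + (1-p)*log2((1-p)/(1-q)) = 0.762*log2(0.762/0.742) + 0.238*log2(0.238/0.258) = 0.0015

0.0015 bits


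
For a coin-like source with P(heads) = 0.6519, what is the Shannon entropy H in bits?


H = -p*log2(p) - (1-p)*log2(1-p). -0.6519*log2(0.6519) = 0.402403; -0.3481*log2(0.3481) = 0.529957. H = 0.402403 + 0.529957 = 0.9324

0.9324 bits
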